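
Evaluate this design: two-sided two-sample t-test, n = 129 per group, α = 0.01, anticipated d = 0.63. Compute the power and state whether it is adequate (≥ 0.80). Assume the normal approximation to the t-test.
Power ≈ 0.99; the study is adequately powered (power ≥ 0.80)

Power calculation (two-sample t-test, normal approximation):
z_β = d · √(n/2) - z_{α/2}
z_β = 0.63 · √(129/2) - 2.576
z_β = 0.63 · 8.031 - 2.576
z_β = 2.484

Power = Φ(z_β) = Φ(2.484) ≈ 0.994

Effect size d = 0.63 is medium by Cohen's convention (0.2/0.5/0.8).

Threshold: power ≥ 0.80 is conventionally adequate.
Power ≈ 0.99 → the study is adequately powered (power ≥ 0.80).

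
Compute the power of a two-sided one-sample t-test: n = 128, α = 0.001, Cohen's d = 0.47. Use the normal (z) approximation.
Power ≈ 0.98

Power calculation (one-sample t-test, normal approximation):
z_β = d · √n - z_{α/2}
z_β = 0.47 · √128 - 3.291
z_β = 0.47 · 11.314 - 3.291
z_β = 2.027

Power = Φ(z_β) = Φ(2.027) ≈ 0.979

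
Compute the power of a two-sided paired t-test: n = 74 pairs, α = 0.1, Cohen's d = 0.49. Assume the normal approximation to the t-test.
Power ≈ 0.99

Power calculation (paired t-test, normal approximation):
z_β = d · √n - z_{α/2}
z_β = 0.49 · √74 - 1.645
z_β = 0.49 · 8.602 - 1.645
z_β = 2.570

Power = Φ(z_β) = Φ(2.570) ≈ 0.995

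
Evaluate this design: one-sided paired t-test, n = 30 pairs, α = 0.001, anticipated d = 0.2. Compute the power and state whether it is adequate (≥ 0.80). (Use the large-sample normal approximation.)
Power ≈ 0.02; the study is underpowered (power < 0.80)

Power calculation (paired t-test, normal approximation):
z_β = d · √n - z_α
z_β = 0.2 · √30 - 3.090
z_β = 0.2 · 5.477 - 3.090
z_β = -1.995

Power = Φ(z_β) = Φ(-1.995) ≈ 0.023

Effect size d = 0.2 is small by Cohen's convention (0.2/0.5/0.8).

Threshold: power ≥ 0.80 is conventionally adequate.
Power ≈ 0.02 → the study is underpowered (power < 0.80).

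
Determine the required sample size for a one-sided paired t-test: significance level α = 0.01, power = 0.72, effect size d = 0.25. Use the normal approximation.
n = 136 pairs

Sample size formula (paired t-test, normal approximation):
n = ((z_α + z_β) / d)²

z_α = 2.326 (for α = 0.01, one-sided)
z_β = 0.583 (for power = 0.72)
d = 0.25

n = ((2.326 + 0.583) / 0.25)²
n = (11.636)²
n ≈ 135.40
Round up to the next whole number: n = 136 pairs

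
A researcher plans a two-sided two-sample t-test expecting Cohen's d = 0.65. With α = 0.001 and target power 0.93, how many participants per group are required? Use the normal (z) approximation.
n = 108 per group

Sample size formula (two-sample t-test, normal approximation):
n = 2 · ((z_{α/2} + z_β) / d)²

z_{α/2} = 3.291 (for α = 0.001, two-sided)
z_β = 1.476 (for power = 0.93)
d = 0.65

n = 2 · ((3.291 + 1.476) / 0.65)²
n = 2 · (7.334)²
n ≈ 107.58
Round up to the next whole number: n = 108 per group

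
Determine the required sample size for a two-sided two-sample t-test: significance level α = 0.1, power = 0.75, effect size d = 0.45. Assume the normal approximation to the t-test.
n = 54 per group

Sample size formula (two-sample t-test, normal approximation):
n = 2 · ((z_{α/2} + z_β) / d)²

z_{α/2} = 1.645 (for α = 0.1, two-sided)
z_β = 0.674 (for power = 0.75)
d = 0.45

n = 2 · ((1.645 + 0.674) / 0.45)²
n = 2 · (5.153)²
n ≈ 53.11
Round up to the next whole number: n = 54 per group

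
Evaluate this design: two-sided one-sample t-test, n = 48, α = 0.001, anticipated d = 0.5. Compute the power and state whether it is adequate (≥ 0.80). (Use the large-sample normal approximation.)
Power ≈ 0.57; the study is underpowered (power < 0.80)

Power calculation (one-sample t-test, normal approximation):
z_β = d · √n - z_{α/2}
z_β = 0.5 · √48 - 3.291
z_β = 0.5 · 6.928 - 3.291
z_β = 0.174

Power = Φ(z_β) = Φ(0.174) ≈ 0.569

Effect size d = 0.5 is medium by Cohen's convention (0.2/0.5/0.8).

Threshold: power ≥ 0.80 is conventionally adequate.
Power ≈ 0.57 → the study is underpowered (power < 0.80).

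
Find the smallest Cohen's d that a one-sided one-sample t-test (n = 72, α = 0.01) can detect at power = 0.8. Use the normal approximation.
d ≈ 0.37

Minimum detectable effect (one-sample t-test, normal approximation):
d = (z_α + z_β) / √n
d = (2.326 + 0.842) / √72
d = 3.168 / 8.485
d ≈ 0.37

By Cohen's convention (0.2 small / 0.5 medium / 0.8 large): small effect.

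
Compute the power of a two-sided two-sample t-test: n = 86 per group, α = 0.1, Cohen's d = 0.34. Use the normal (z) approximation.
Power ≈ 0.72

Power calculation (two-sample t-test, normal approximation):
z_β = d · √(n/2) - z_{α/2}
z_β = 0.34 · √(86/2) - 1.645
z_β = 0.34 · 6.557 - 1.645
z_β = 0.585

Power = Φ(z_β) = Φ(0.585) ≈ 0.721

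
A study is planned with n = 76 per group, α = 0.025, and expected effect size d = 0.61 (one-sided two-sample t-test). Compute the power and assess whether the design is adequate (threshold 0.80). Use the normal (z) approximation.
Power ≈ 0.96; the study is adequately powered (power ≥ 0.80)

Power calculation (two-sample t-test, normal approximation):
z_β = d · √(n/2) - z_α
z_β = 0.61 · √(76/2) - 1.960
z_β = 0.61 · 6.164 - 1.960
z_β = 1.800

Power = Φ(z_β) = Φ(1.800) ≈ 0.964

Effect size d = 0.61 is medium by Cohen's convention (0.2/0.5/0.8).

Threshold: power ≥ 0.80 is conventionally adequate.
Power ≈ 0.96 → the study is adequately powered (power ≥ 0.80).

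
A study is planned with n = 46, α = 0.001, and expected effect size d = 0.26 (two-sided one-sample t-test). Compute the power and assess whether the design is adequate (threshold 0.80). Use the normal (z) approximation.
Power ≈ 0.06; the study is underpowered (power < 0.80)

Power calculation (one-sample t-test, normal approximation):
z_β = d · √n - z_{α/2}
z_β = 0.26 · √46 - 3.291
z_β = 0.26 · 6.782 - 3.291
z_β = -1.527

Power = Φ(z_β) = Φ(-1.527) ≈ 0.063

Effect size d = 0.26 is small by Cohen's convention (0.2/0.5/0.8).

Threshold: power ≥ 0.80 is conventionally adequate.
Power ≈ 0.06 → the study is underpowered (power < 0.80).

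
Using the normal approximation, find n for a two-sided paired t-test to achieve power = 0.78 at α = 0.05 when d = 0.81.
n = 12 pairs

Sample size formula (paired t-test, normal approximation):
n = ((z_{α/2} + z_β) / d)²

z_{α/2} = 1.960 (for α = 0.05, two-sided)
z_β = 0.772 (for power = 0.78)
d = 0.81

n = ((1.960 + 0.772) / 0.81)²
n = (3.373)²
n ≈ 11.38
Round up to the next whole number: n = 12 pairs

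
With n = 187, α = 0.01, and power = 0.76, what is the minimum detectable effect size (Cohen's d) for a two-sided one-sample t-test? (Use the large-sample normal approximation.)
d ≈ 0.24

Minimum detectable effect (one-sample t-test, normal approximation):
d = (z_{α/2} + z_β) / √n
d = (2.576 + 0.706) / √187
d = 3.282 / 13.675
d ≈ 0.24

By Cohen's convention (0.2 small / 0.5 medium / 0.8 large): small effect.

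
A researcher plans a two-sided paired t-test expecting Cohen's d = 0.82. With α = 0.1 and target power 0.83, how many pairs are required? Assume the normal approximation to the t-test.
n = 11 pairs

Sample size formula (paired t-test, normal approximation):
n = ((z_{α/2} + z_β) / d)²

z_{α/2} = 1.645 (for α = 0.1, two-sided)
z_β = 0.954 (for power = 0.83)
d = 0.82

n = ((1.645 + 0.954) / 0.82)²
n = (3.170)²
n ≈ 10.05
Round up to the next whole number: n = 11 pairs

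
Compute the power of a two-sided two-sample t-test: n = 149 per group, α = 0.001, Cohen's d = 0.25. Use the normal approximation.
Power ≈ 0.13

Power calculation (two-sample t-test, normal approximation):
z_β = d · √(n/2) - z_{α/2}
z_β = 0.25 · √(149/2) - 3.291
z_β = 0.25 · 8.631 - 3.291
z_β = -1.133

Power = Φ(z_β) = Φ(-1.133) ≈ 0.129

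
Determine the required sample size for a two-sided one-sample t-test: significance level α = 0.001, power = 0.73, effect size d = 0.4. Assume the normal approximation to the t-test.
n = 96

Sample size formula (one-sample t-test, normal approximation):
n = ((z_{α/2} + z_β) / d)²

z_{α/2} = 3.291 (for α = 0.001, two-sided)
z_β = 0.613 (for power = 0.73)
d = 0.4

n = ((3.291 + 0.613) / 0.4)²
n = (9.760)²
n ≈ 95.26
Round up to the next whole number: n = 96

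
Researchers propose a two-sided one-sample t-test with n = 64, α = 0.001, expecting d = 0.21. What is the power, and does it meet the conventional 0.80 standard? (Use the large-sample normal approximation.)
Power ≈ 0.05; the study is underpowered (power < 0.80)

Power calculation (one-sample t-test, normal approximation):
z_β = d · √n - z_{α/2}
z_β = 0.21 · √64 - 3.291
z_β = 0.21 · 8.000 - 3.291
z_β = -1.611

Power = Φ(z_β) = Φ(-1.611) ≈ 0.054

Effect size d = 0.21 is small by Cohen's convention (0.2/0.5/0.8).

Threshold: power ≥ 0.80 is conventionally adequate.
Power ≈ 0.05 → the study is underpowered (power < 0.80).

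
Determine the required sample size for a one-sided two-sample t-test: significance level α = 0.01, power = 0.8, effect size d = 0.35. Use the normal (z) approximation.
n = 164 per group

Sample size formula (two-sample t-test, normal approximation):
n = 2 · ((z_α + z_β) / d)²

z_α = 2.326 (for α = 0.01, one-sided)
z_β = 0.842 (for power = 0.8)
d = 0.35

n = 2 · ((2.326 + 0.842) / 0.35)²
n = 2 · (9.051)²
n ≈ 163.84
Round up to the next whole number: n = 164 per group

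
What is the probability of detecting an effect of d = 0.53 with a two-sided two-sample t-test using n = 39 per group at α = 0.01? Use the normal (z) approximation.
Power ≈ 0.41

Power calculation (two-sample t-test, normal approximation):
z_β = d · √(n/2) - z_{α/2}
z_β = 0.53 · √(39/2) - 2.576
z_β = 0.53 · 4.416 - 2.576
z_β = -0.235

Power = Φ(z_β) = Φ(-0.235) ≈ 0.407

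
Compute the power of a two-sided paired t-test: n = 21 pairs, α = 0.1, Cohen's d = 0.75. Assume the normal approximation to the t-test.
Power ≈ 0.96

Power calculation (paired t-test, normal approximation):
z_β = d · √n - z_{α/2}
z_β = 0.75 · √21 - 1.645
z_β = 0.75 · 4.583 - 1.645
z_β = 1.792

Power = Φ(z_β) = Φ(1.792) ≈ 0.963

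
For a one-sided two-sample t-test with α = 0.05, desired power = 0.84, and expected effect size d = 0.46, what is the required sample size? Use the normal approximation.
n = 66 per group

Sample size formula (two-sample t-test, normal approximation):
n = 2 · ((z_α + z_β) / d)²

z_α = 1.645 (for α = 0.05, one-sided)
z_β = 0.994 (for power = 0.84)
d = 0.46

n = 2 · ((1.645 + 0.994) / 0.46)²
n = 2 · (5.737)²
n ≈ 65.83
Round up to the next whole number: n = 66 per group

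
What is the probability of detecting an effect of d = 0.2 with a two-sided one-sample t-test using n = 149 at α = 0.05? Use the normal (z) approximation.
Power ≈ 0.68

Power calculation (one-sample t-test, normal approximation):
z_β = d · √n - z_{α/2}
z_β = 0.2 · √149 - 1.960
z_β = 0.2 · 12.207 - 1.960
z_β = 0.481

Power = Φ(z_β) = Φ(0.481) ≈ 0.685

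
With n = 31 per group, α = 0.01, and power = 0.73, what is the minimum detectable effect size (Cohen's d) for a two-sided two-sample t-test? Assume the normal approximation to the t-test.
d ≈ 0.81

Minimum detectable effect (two-sample t-test, normal approximation):
d = (z_{α/2} + z_β) / √(n/2)
d = (2.576 + 0.613) / √(31/2)
d = 3.189 / 3.937
d ≈ 0.81

By Cohen's convention (0.2 small / 0.5 medium / 0.8 large): large effect.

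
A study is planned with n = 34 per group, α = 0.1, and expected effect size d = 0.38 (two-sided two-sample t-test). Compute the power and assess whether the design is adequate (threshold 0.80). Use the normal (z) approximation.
Power ≈ 0.47; the study is underpowered (power < 0.80)

Power calculation (two-sample t-test, normal approximation):
z_β = d · √(n/2) - z_{α/2}
z_β = 0.38 · √(34/2) - 1.645
z_β = 0.38 · 4.123 - 1.645
z_β = -0.078

Power = Φ(z_β) = Φ(-0.078) ≈ 0.469

Effect size d = 0.38 is small by Cohen's convention (0.2/0.5/0.8).

Threshold: power ≥ 0.80 is conventionally adequate.
Power ≈ 0.47 → the study is underpowered (power < 0.80).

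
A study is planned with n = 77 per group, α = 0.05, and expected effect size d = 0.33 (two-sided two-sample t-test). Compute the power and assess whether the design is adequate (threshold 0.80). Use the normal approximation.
Power ≈ 0.53; the study is underpowered (power < 0.80)

Power calculation (two-sample t-test, normal approximation):
z_β = d · √(n/2) - z_{α/2}
z_β = 0.33 · √(77/2) - 1.960
z_β = 0.33 · 6.205 - 1.960
z_β = 0.088

Power = Φ(z_β) = Φ(0.088) ≈ 0.535

Effect size d = 0.33 is small by Cohen's convention (0.2/0.5/0.8).

Threshold: power ≥ 0.80 is conventionally adequate.
Power ≈ 0.53 → the study is underpowered (power < 0.80).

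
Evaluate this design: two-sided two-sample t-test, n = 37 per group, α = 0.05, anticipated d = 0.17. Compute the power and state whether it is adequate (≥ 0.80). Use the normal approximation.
Power ≈ 0.11; the study is underpowered (power < 0.80)

Power calculation (two-sample t-test, normal approximation):
z_β = d · √(n/2) - z_{α/2}
z_β = 0.17 · √(37/2) - 1.960
z_β = 0.17 · 4.301 - 1.960
z_β = -1.229

Power = Φ(z_β) = Φ(-1.229) ≈ 0.110

Effect size d = 0.17 is very small by Cohen's convention (0.2/0.5/0.8).

Threshold: power ≥ 0.80 is conventionally adequate.
Power ≈ 0.11 → the study is underpowered (power < 0.80).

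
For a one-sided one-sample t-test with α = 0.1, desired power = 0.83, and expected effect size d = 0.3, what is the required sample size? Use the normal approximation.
n = 56

Sample size formula (one-sample t-test, normal approximation):
n = ((z_α + z_β) / d)²

z_α = 1.282 (for α = 0.1, one-sided)
z_β = 0.954 (for power = 0.83)
d = 0.3

n = ((1.282 + 0.954) / 0.3)²
n = (7.453)²
n ≈ 55.55
Round up to the next whole number: n = 56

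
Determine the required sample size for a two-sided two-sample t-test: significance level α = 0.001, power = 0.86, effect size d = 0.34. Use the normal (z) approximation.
n = 331 per group

Sample size formula (two-sample t-test, normal approximation):
n = 2 · ((z_{α/2} + z_β) / d)²

z_{α/2} = 3.291 (for α = 0.001, two-sided)
z_β = 1.080 (for power = 0.86)
d = 0.34

n = 2 · ((3.291 + 1.080) / 0.34)²
n = 2 · (12.856)²
n ≈ 330.55
Round up to the next whole number: n = 331 per group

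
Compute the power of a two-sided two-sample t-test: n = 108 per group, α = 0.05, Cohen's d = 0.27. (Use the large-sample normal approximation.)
Power ≈ 0.51

Power calculation (two-sample t-test, normal approximation):
z_β = d · √(n/2) - z_{α/2}
z_β = 0.27 · √(108/2) - 1.960
z_β = 0.27 · 7.348 - 1.960
z_β = 0.024

Power = Φ(z_β) = Φ(0.024) ≈ 0.510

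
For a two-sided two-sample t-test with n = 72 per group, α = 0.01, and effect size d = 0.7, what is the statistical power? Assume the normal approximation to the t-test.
Power ≈ 0.95

Power calculation (two-sample t-test, normal approximation):
z_β = d · √(n/2) - z_{α/2}
z_β = 0.7 · √(72/2) - 2.576
z_β = 0.7 · 6.000 - 2.576
z_β = 1.624

Power = Φ(z_β) = Φ(1.624) ≈ 0.948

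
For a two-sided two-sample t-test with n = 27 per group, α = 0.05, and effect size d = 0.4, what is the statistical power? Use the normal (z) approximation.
Power ≈ 0.31

Power calculation (two-sample t-test, normal approximation):
z_β = d · √(n/2) - z_{α/2}
z_β = 0.4 · √(27/2) - 1.960
z_β = 0.4 · 3.674 - 1.960
z_β = -0.490

Power = Φ(z_β) = Φ(-0.490) ≈ 0.312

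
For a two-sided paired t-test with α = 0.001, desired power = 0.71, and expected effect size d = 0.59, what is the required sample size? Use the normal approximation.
n = 43 pairs

Sample size formula (paired t-test, normal approximation):
n = ((z_{α/2} + z_β) / d)²

z_{α/2} = 3.291 (for α = 0.001, two-sided)
z_β = 0.553 (for power = 0.71)
d = 0.59

n = ((3.291 + 0.553) / 0.59)²
n = (6.515)²
n ≈ 42.45
Round up to the next whole number: n = 43 pairs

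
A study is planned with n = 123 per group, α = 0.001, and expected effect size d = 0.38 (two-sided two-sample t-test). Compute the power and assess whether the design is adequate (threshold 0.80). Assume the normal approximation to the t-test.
Power ≈ 0.38; the study is underpowered (power < 0.80)

Power calculation (two-sample t-test, normal approximation):
z_β = d · √(n/2) - z_{α/2}
z_β = 0.38 · √(123/2) - 3.291
z_β = 0.38 · 7.842 - 3.291
z_β = -0.310

Power = Φ(z_β) = Φ(-0.310) ≈ 0.378

Effect size d = 0.38 is small by Cohen's convention (0.2/0.5/0.8).

Threshold: power ≥ 0.80 is conventionally adequate.
Power ≈ 0.38 → the study is underpowered (power < 0.80).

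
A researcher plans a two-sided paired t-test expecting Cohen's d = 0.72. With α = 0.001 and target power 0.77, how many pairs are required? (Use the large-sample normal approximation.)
n = 32 pairs

Sample size formula (paired t-test, normal approximation):
n = ((z_{α/2} + z_β) / d)²

z_{α/2} = 3.291 (for α = 0.001, two-sided)
z_β = 0.739 (for power = 0.77)
d = 0.72

n = ((3.291 + 0.739) / 0.72)²
n = (5.597)²
n ≈ 31.33
Round up to the next whole number: n = 32 pairs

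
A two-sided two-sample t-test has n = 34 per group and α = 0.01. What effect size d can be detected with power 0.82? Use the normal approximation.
d ≈ 0.85

Minimum detectable effect (two-sample t-test, normal approximation):
d = (z_{α/2} + z_β) / √(n/2)
d = (2.576 + 0.915) / √(34/2)
d = 3.491 / 4.123
d ≈ 0.85

By Cohen's convention (0.2 small / 0.5 medium / 0.8 large): large effect.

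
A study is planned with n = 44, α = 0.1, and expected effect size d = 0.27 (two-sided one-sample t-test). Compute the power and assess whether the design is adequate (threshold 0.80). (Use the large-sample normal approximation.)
Power ≈ 0.56; the study is underpowered (power < 0.80)

Power calculation (one-sample t-test, normal approximation):
z_β = d · √n - z_{α/2}
z_β = 0.27 · √44 - 1.645
z_β = 0.27 · 6.633 - 1.645
z_β = 0.146

Power = Φ(z_β) = Φ(0.146) ≈ 0.558

Effect size d = 0.27 is small by Cohen's convention (0.2/0.5/0.8).

Threshold: power ≥ 0.80 is conventionally adequate.
Power ≈ 0.56 → the study is underpowered (power < 0.80).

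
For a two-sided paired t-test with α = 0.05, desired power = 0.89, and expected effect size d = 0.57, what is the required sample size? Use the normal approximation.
n = 32 pairs

Sample size formula (paired t-test, normal approximation):
n = ((z_{α/2} + z_β) / d)²

z_{α/2} = 1.960 (for α = 0.05, two-sided)
z_β = 1.227 (for power = 0.89)
d = 0.57

n = ((1.960 + 1.227) / 0.57)²
n = (5.591)²
n ≈ 31.26
Round up to the next whole number: n = 32 pairs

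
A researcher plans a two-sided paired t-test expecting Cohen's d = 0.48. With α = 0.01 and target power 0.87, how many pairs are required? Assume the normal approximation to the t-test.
n = 60 pairs

Sample size formula (paired t-test, normal approximation):
n = ((z_{α/2} + z_β) / d)²

z_{α/2} = 2.576 (for α = 0.01, two-sided)
z_β = 1.126 (for power = 0.87)
d = 0.48

n = ((2.576 + 1.126) / 0.48)²
n = (7.713)²
n ≈ 59.49
Round up to the next whole number: n = 60 pairs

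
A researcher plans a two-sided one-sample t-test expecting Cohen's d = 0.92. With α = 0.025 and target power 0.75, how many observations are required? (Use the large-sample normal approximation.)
n = 11

Sample size formula (one-sample t-test, normal approximation):
n = ((z_{α/2} + z_β) / d)²

z_{α/2} = 2.241 (for α = 0.025, two-sided)
z_β = 0.674 (for power = 0.75)
d = 0.92

n = ((2.241 + 0.674) / 0.92)²
n = (3.168)²
n ≈ 10.04
Round up to the next whole number: n = 11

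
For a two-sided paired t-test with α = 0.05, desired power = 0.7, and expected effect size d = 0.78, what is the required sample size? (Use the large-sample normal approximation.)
n = 11 pairs

Sample size formula (paired t-test, normal approximation):
n = ((z_{α/2} + z_β) / d)²

z_{α/2} = 1.960 (for α = 0.05, two-sided)
z_β = 0.524 (for power = 0.7)
d = 0.78

n = ((1.960 + 0.524) / 0.78)²
n = (3.185)²
n ≈ 10.14
Round up to the next whole number: n = 11 pairs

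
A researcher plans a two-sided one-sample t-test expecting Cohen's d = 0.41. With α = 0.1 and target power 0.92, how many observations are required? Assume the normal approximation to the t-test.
n = 56

Sample size formula (one-sample t-test, normal approximation):
n = ((z_{α/2} + z_β) / d)²

z_{α/2} = 1.645 (for α = 0.1, two-sided)
z_β = 1.405 (for power = 0.92)
d = 0.41

n = ((1.645 + 1.405) / 0.41)²
n = (7.439)²
n ≈ 55.34
Round up to the next whole number: n = 56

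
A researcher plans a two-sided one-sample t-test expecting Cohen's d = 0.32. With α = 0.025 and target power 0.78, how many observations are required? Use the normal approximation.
n = 89

Sample size formula (one-sample t-test, normal approximation):
n = ((z_{α/2} + z_β) / d)²

z_{α/2} = 2.241 (for α = 0.025, two-sided)
z_β = 0.772 (for power = 0.78)
d = 0.32

n = ((2.241 + 0.772) / 0.32)²
n = (9.416)²
n ≈ 88.66
Round up to the next whole number: n = 89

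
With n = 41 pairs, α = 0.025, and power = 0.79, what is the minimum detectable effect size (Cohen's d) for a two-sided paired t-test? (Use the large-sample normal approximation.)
d ≈ 0.48

Minimum detectable effect (paired t-test, normal approximation):
d = (z_{α/2} + z_β) / √n
d = (2.241 + 0.806) / √41
d = 3.048 / 6.403
d ≈ 0.48

By Cohen's convention (0.2 small / 0.5 medium / 0.8 large): small effect.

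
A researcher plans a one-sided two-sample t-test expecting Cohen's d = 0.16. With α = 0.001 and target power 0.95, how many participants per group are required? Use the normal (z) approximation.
n = 1752 per group

Sample size formula (two-sample t-test, normal approximation):
n = 2 · ((z_α + z_β) / d)²

z_α = 3.090 (for α = 0.001, one-sided)
z_β = 1.645 (for power = 0.95)
d = 0.16

n = 2 · ((3.090 + 1.645) / 0.16)²
n = 2 · (29.594)²
n ≈ 1751.61
Round up to the next whole number: n = 1752 per group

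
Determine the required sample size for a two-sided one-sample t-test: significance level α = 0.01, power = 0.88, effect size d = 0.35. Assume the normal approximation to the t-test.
n = 115

Sample size formula (one-sample t-test, normal approximation):
n = ((z_{α/2} + z_β) / d)²

z_{α/2} = 2.576 (for α = 0.01, two-sided)
z_β = 1.175 (for power = 0.88)
d = 0.35

n = ((2.576 + 1.175) / 0.35)²
n = (10.717)²
n ≈ 114.85
Round up to the next whole number: n = 115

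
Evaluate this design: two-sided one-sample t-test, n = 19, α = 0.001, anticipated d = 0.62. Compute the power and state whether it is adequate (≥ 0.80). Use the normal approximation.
Power ≈ 0.28; the study is underpowered (power < 0.80)

Power calculation (one-sample t-test, normal approximation):
z_β = d · √n - z_{α/2}
z_β = 0.62 · √19 - 3.291
z_β = 0.62 · 4.359 - 3.291
z_β = -0.588

Power = Φ(z_β) = Φ(-0.588) ≈ 0.278

Effect size d = 0.62 is medium by Cohen's convention (0.2/0.5/0.8).

Threshold: power ≥ 0.80 is conventionally adequate.
Power ≈ 0.28 → the study is underpowered (power < 0.80).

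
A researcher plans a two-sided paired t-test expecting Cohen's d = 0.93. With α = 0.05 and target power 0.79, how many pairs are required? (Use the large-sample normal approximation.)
n = 9 pairs

Sample size formula (paired t-test, normal approximation):
n = ((z_{α/2} + z_β) / d)²

z_{α/2} = 1.960 (for α = 0.05, two-sided)
z_β = 0.806 (for power = 0.79)
d = 0.93

n = ((1.960 + 0.806) / 0.93)²
n = (2.974)²
n ≈ 8.84
Round up to the next whole number: n = 9 pairs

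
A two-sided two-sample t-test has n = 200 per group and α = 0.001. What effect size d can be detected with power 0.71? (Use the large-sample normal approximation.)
d ≈ 0.38

Minimum detectable effect (two-sample t-test, normal approximation):
d = (z_{α/2} + z_β) / √(n/2)
d = (3.291 + 0.553) / √(200/2)
d = 3.844 / 10.000
d ≈ 0.38

By Cohen's convention (0.2 small / 0.5 medium / 0.8 large): small effect.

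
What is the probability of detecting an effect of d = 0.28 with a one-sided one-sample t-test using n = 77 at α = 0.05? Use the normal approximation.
Power ≈ 0.79

Power calculation (one-sample t-test, normal approximation):
z_β = d · √n - z_α
z_β = 0.28 · √77 - 1.645
z_β = 0.28 · 8.775 - 1.645
z_β = 0.812

Power = Φ(z_β) = Φ(0.812) ≈ 0.792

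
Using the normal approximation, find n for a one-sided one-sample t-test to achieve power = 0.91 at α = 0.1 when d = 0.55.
n = 23

Sample size formula (one-sample t-test, normal approximation):
n = ((z_α + z_β) / d)²

z_α = 1.282 (for α = 0.1, one-sided)
z_β = 1.341 (for power = 0.91)
d = 0.55

n = ((1.282 + 1.341) / 0.55)²
n = (4.769)²
n ≈ 22.74
Round up to the next whole number: n = 23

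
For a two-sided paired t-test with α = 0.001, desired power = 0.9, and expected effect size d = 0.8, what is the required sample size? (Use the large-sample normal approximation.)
n = 33 pairs

Sample size formula (paired t-test, normal approximation):
n = ((z_{α/2} + z_β) / d)²

z_{α/2} = 3.291 (for α = 0.001, two-sided)
z_β = 1.282 (for power = 0.9)
d = 0.8

n = ((3.291 + 1.282) / 0.8)²
n = (5.716)²
n ≈ 32.67
Round up to the next whole number: n = 33 pairs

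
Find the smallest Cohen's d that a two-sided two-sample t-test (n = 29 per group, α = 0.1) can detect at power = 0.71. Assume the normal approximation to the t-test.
d ≈ 0.58

Minimum detectable effect (two-sample t-test, normal approximation):
d = (z_{α/2} + z_β) / √(n/2)
d = (1.645 + 0.553) / √(29/2)
d = 2.198 / 3.808
d ≈ 0.58

By Cohen's convention (0.2 small / 0.5 medium / 0.8 large): medium effect.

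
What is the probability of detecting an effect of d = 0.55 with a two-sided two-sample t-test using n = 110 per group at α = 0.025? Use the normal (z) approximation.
Power ≈ 0.97

Power calculation (two-sample t-test, normal approximation):
z_β = d · √(n/2) - z_{α/2}
z_β = 0.55 · √(110/2) - 2.241
z_β = 0.55 · 7.416 - 2.241
z_β = 1.838

Power = Φ(z_β) = Φ(1.838) ≈ 0.967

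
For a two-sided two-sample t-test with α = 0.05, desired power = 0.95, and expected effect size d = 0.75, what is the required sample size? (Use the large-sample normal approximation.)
n = 47 per group

Sample size formula (two-sample t-test, normal approximation):
n = 2 · ((z_{α/2} + z_β) / d)²

z_{α/2} = 1.960 (for α = 0.05, two-sided)
z_β = 1.645 (for power = 0.95)
d = 0.75

n = 2 · ((1.960 + 1.645) / 0.75)²
n = 2 · (4.807)²
n ≈ 46.21
Round up to the next whole number: n = 47 per group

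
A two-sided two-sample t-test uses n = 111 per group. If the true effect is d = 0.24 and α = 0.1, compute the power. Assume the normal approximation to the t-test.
Power ≈ 0.56

Power calculation (two-sample t-test, normal approximation):
z_β = d · √(n/2) - z_{α/2}
z_β = 0.24 · √(111/2) - 1.645
z_β = 0.24 · 7.450 - 1.645
z_β = 0.143

Power = Φ(z_β) = Φ(0.143) ≈ 0.557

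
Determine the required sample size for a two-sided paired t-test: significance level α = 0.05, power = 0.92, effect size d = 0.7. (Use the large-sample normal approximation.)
n = 24 pairs

Sample size formula (paired t-test, normal approximation):
n = ((z_{α/2} + z_β) / d)²

z_{α/2} = 1.960 (for α = 0.05, two-sided)
z_β = 1.405 (for power = 0.92)
d = 0.7

n = ((1.960 + 1.405) / 0.7)²
n = (4.807)²
n ≈ 23.11
Round up to the next whole number: n = 24 pairs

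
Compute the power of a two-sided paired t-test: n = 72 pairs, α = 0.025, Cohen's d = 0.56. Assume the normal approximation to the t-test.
Power ≈ 0.99

Power calculation (paired t-test, normal approximation):
z_β = d · √n - z_{α/2}
z_β = 0.56 · √72 - 2.241
z_β = 0.56 · 8.485 - 2.241
z_β = 2.510

Power = Φ(z_β) = Φ(2.510) ≈ 0.994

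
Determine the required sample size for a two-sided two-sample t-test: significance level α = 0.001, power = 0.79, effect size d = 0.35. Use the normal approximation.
n = 275 per group

Sample size formula (two-sample t-test, normal approximation):
n = 2 · ((z_{α/2} + z_β) / d)²

z_{α/2} = 3.291 (for α = 0.001, two-sided)
z_β = 0.806 (for power = 0.79)
d = 0.35

n = 2 · ((3.291 + 0.806) / 0.35)²
n = 2 · (11.706)²
n ≈ 274.06
Round up to the next whole number: n = 275 per group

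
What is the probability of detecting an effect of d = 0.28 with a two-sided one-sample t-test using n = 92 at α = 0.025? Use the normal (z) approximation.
Power ≈ 0.67

Power calculation (one-sample t-test, normal approximation):
z_β = d · √n - z_{α/2}
z_β = 0.28 · √92 - 2.241
z_β = 0.28 · 9.592 - 2.241
z_β = 0.444

Power = Φ(z_β) = Φ(0.444) ≈ 0.672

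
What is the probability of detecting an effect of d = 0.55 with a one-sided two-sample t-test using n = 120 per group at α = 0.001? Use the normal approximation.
Power ≈ 0.88

Power calculation (two-sample t-test, normal approximation):
z_β = d · √(n/2) - z_α
z_β = 0.55 · √(120/2) - 3.090
z_β = 0.55 · 7.746 - 3.090
z_β = 1.170

Power = Φ(z_β) = Φ(1.170) ≈ 0.879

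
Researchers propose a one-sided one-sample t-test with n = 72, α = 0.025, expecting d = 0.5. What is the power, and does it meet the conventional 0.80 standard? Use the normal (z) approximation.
Power ≈ 0.99; the study is adequately powered (power ≥ 0.80)

Power calculation (one-sample t-test, normal approximation):
z_β = d · √n - z_α
z_β = 0.5 · √72 - 1.960
z_β = 0.5 · 8.485 - 1.960
z_β = 2.283

Power = Φ(z_β) = Φ(2.283) ≈ 0.989

Effect size d = 0.5 is medium by Cohen's convention (0.2/0.5/0.8).

Threshold: power ≥ 0.80 is conventionally adequate.
Power ≈ 0.99 → the study is adequately powered (power ≥ 0.80).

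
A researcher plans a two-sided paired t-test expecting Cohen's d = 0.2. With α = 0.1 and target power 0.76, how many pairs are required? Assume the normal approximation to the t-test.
n = 139 pairs

Sample size formula (paired t-test, normal approximation):
n = ((z_{α/2} + z_β) / d)²

z_{α/2} = 1.645 (for α = 0.1, two-sided)
z_β = 0.706 (for power = 0.76)
d = 0.2

n = ((1.645 + 0.706) / 0.2)²
n = (11.755)²
n ≈ 138.18
Round up to the next whole number: n = 139 pairs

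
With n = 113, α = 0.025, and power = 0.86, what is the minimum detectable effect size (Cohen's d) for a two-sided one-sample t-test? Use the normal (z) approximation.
d ≈ 0.31

Minimum detectable effect (one-sample t-test, normal approximation):
d = (z_{α/2} + z_β) / √n
d = (2.241 + 1.080) / √113
d = 3.322 / 10.630
d ≈ 0.31

By Cohen's convention (0.2 small / 0.5 medium / 0.8 large): small effect.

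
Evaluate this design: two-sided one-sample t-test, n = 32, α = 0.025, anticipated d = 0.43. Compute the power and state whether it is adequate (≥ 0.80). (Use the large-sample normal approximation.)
Power ≈ 0.58; the study is underpowered (power < 0.80)

Power calculation (one-sample t-test, normal approximation):
z_β = d · √n - z_{α/2}
z_β = 0.43 · √32 - 2.241
z_β = 0.43 · 5.657 - 2.241
z_β = 0.191

Power = Φ(z_β) = Φ(0.191) ≈ 0.576

Effect size d = 0.43 is small by Cohen's convention (0.2/0.5/0.8).

Threshold: power ≥ 0.80 is conventionally adequate.
Power ≈ 0.58 → the study is underpowered (power < 0.80).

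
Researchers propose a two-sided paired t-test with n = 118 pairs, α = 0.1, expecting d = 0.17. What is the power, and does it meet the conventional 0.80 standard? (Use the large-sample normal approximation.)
Power ≈ 0.58; the study is underpowered (power < 0.80)

Power calculation (paired t-test, normal approximation):
z_β = d · √n - z_{α/2}
z_β = 0.17 · √118 - 1.645
z_β = 0.17 · 10.863 - 1.645
z_β = 0.202

Power = Φ(z_β) = Φ(0.202) ≈ 0.580

Effect size d = 0.17 is very small by Cohen's convention (0.2/0.5/0.8).

Threshold: power ≥ 0.80 is conventionally adequate.
Power ≈ 0.58 → the study is underpowered (power < 0.80).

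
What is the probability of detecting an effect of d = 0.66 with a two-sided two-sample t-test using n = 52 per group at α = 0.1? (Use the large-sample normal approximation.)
Power ≈ 0.96

Power calculation (two-sample t-test, normal approximation):
z_β = d · √(n/2) - z_{α/2}
z_β = 0.66 · √(52/2) - 1.645
z_β = 0.66 · 5.099 - 1.645
z_β = 1.720

Power = Φ(z_β) = Φ(1.720) ≈ 0.957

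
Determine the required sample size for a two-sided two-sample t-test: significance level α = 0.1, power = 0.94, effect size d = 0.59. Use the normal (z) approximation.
n = 59 per group

Sample size formula (two-sample t-test, normal approximation):
n = 2 · ((z_{α/2} + z_β) / d)²

z_{α/2} = 1.645 (for α = 0.1, two-sided)
z_β = 1.555 (for power = 0.94)
d = 0.59

n = 2 · ((1.645 + 1.555) / 0.59)²
n = 2 · (5.424)²
n ≈ 58.84
Round up to the next whole number: n = 59 per group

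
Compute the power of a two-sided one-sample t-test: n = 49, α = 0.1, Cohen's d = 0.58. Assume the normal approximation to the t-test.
Power ≈ 0.99

Power calculation (one-sample t-test, normal approximation):
z_β = d · √n - z_{α/2}
z_β = 0.58 · √49 - 1.645
z_β = 0.58 · 7.000 - 1.645
z_β = 2.415

Power = Φ(z_β) = Φ(2.415) ≈ 0.992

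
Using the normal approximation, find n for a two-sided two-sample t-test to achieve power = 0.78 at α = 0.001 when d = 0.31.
n = 344 per group

Sample size formula (two-sample t-test, normal approximation):
n = 2 · ((z_{α/2} + z_β) / d)²

z_{α/2} = 3.291 (for α = 0.001, two-sided)
z_β = 0.772 (for power = 0.78)
d = 0.31

n = 2 · ((3.291 + 0.772) / 0.31)²
n = 2 · (13.106)²
n ≈ 343.53
Round up to the next whole number: n = 344 per group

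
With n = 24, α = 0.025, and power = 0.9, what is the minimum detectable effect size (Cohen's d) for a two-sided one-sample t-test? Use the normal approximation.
d ≈ 0.72

Minimum detectable effect (one-sample t-test, normal approximation):
d = (z_{α/2} + z_β) / √n
d = (2.241 + 1.282) / √24
d = 3.523 / 4.899
d ≈ 0.72

By Cohen's convention (0.2 small / 0.5 medium / 0.8 large): medium effect.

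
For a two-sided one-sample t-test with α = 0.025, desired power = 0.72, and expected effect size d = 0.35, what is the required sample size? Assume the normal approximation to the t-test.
n = 66

Sample size formula (one-sample t-test, normal approximation):
n = ((z_{α/2} + z_β) / d)²

z_{α/2} = 2.241 (for α = 0.025, two-sided)
z_β = 0.583 (for power = 0.72)
d = 0.35

n = ((2.241 + 0.583) / 0.35)²
n = (8.069)²
n ≈ 65.11
Round up to the next whole number: n = 66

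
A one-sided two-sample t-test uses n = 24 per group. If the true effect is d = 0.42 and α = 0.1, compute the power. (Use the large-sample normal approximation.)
Power ≈ 0.57

Power calculation (two-sample t-test, normal approximation):
z_β = d · √(n/2) - z_α
z_β = 0.42 · √(24/2) - 1.282
z_β = 0.42 · 3.464 - 1.282
z_β = 0.173

Power = Φ(z_β) = Φ(0.173) ≈ 0.569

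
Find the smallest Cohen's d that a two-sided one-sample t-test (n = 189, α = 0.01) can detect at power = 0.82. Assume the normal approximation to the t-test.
d ≈ 0.25

Minimum detectable effect (one-sample t-test, normal approximation):
d = (z_{α/2} + z_β) / √n
d = (2.576 + 0.915) / √189
d = 3.491 / 13.748
d ≈ 0.25

By Cohen's convention (0.2 small / 0.5 medium / 0.8 large): small effect.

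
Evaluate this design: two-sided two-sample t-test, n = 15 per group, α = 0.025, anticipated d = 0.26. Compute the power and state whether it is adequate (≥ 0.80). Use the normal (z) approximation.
Power ≈ 0.06; the study is underpowered (power < 0.80)

Power calculation (two-sample t-test, normal approximation):
z_β = d · √(n/2) - z_{α/2}
z_β = 0.26 · √(15/2) - 2.241
z_β = 0.26 · 2.739 - 2.241
z_β = -1.529

Power = Φ(z_β) = Φ(-1.529) ≈ 0.063

Effect size d = 0.26 is small by Cohen's convention (0.2/0.5/0.8).

Threshold: power ≥ 0.80 is conventionally adequate.
Power ≈ 0.06 → the study is underpowered (power < 0.80).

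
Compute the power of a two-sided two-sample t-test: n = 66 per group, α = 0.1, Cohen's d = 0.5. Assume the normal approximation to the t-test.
Power ≈ 0.89

Power calculation (two-sample t-test, normal approximation):
z_β = d · √(n/2) - z_{α/2}
z_β = 0.5 · √(66/2) - 1.645
z_β = 0.5 · 5.745 - 1.645
z_β = 1.227

Power = Φ(z_β) = Φ(1.227) ≈ 0.890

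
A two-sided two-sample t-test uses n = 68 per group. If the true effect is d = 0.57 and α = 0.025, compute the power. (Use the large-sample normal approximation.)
Power ≈ 0.86

Power calculation (two-sample t-test, normal approximation):
z_β = d · √(n/2) - z_{α/2}
z_β = 0.57 · √(68/2) - 2.241
z_β = 0.57 · 5.831 - 2.241
z_β = 1.082

Power = Φ(z_β) = Φ(1.082) ≈ 0.860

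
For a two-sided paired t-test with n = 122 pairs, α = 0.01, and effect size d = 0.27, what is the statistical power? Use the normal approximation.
Power ≈ 0.66

Power calculation (paired t-test, normal approximation):
z_β = d · √n - z_{α/2}
z_β = 0.27 · √122 - 2.576
z_β = 0.27 · 11.045 - 2.576
z_β = 0.406

Power = Φ(z_β) = Φ(0.406) ≈ 0.658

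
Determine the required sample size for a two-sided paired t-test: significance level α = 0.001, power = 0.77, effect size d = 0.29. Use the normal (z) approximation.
n = 194 pairs

Sample size formula (paired t-test, normal approximation):
n = ((z_{α/2} + z_β) / d)²

z_{α/2} = 3.291 (for α = 0.001, two-sided)
z_β = 0.739 (for power = 0.77)
d = 0.29

n = ((3.291 + 0.739) / 0.29)²
n = (13.897)²
n ≈ 193.13
Round up to the next whole number: n = 194 pairs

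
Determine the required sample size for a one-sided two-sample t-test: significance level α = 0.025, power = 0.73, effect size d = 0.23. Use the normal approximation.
n = 251 per group

Sample size formula (two-sample t-test, normal approximation):
n = 2 · ((z_α + z_β) / d)²

z_α = 1.960 (for α = 0.025, one-sided)
z_β = 0.613 (for power = 0.73)
d = 0.23

n = 2 · ((1.960 + 0.613) / 0.23)²
n = 2 · (11.187)²
n ≈ 250.30
Round up to the next whole number: n = 251 per group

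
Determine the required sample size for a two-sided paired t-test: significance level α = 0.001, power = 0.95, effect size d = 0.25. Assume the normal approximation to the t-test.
n = 390 pairs

Sample size formula (paired t-test, normal approximation):
n = ((z_{α/2} + z_β) / d)²

z_{α/2} = 3.291 (for α = 0.001, two-sided)
z_β = 1.645 (for power = 0.95)
d = 0.25

n = ((3.291 + 1.645) / 0.25)²
n = (19.744)²
n ≈ 389.83
Round up to the next whole number: n = 390 pairs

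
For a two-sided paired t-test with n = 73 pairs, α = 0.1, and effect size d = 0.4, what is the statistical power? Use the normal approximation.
Power ≈ 0.96

Power calculation (paired t-test, normal approximation):
z_β = d · √n - z_{α/2}
z_β = 0.4 · √73 - 1.645
z_β = 0.4 · 8.544 - 1.645
z_β = 1.773

Power = Φ(z_β) = Φ(1.773) ≈ 0.962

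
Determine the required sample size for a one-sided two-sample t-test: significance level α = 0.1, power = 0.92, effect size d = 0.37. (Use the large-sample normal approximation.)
n = 106 per group

Sample size formula (two-sample t-test, normal approximation):
n = 2 · ((z_α + z_β) / d)²

z_α = 1.282 (for α = 0.1, one-sided)
z_β = 1.405 (for power = 0.92)
d = 0.37

n = 2 · ((1.282 + 1.405) / 0.37)²
n = 2 · (7.262)²
n ≈ 105.47
Round up to the next whole number: n = 106 per group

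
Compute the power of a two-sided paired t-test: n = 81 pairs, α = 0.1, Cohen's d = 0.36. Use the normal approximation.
Power ≈ 0.94

Power calculation (paired t-test, normal approximation):
z_β = d · √n - z_{α/2}
z_β = 0.36 · √81 - 1.645
z_β = 0.36 · 9.000 - 1.645
z_β = 1.595

Power = Φ(z_β) = Φ(1.595) ≈ 0.945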